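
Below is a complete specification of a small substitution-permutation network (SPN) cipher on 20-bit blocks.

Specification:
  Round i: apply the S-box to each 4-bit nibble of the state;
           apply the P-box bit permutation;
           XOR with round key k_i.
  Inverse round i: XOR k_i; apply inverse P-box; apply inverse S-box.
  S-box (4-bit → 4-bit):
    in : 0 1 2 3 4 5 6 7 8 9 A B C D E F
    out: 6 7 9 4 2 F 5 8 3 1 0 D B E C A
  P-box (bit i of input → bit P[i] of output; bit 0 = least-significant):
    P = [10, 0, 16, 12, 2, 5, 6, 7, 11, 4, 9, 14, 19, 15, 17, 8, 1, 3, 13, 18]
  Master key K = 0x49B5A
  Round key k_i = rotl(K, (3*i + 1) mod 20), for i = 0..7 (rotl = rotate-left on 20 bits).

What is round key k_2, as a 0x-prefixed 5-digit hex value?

0xDAD24

K = 0x49B5A
k_0 = rotl(K, (3*0+1) mod 20) = rotl(K, 1) = 0x936B4
k_1 = rotl(K, (3*1+1) mod 20) = rotl(K, 4) = 0x9B5A4
k_2 = rotl(K, (3*2+1) mod 20) = rotl(K, 7) = 0xDAD24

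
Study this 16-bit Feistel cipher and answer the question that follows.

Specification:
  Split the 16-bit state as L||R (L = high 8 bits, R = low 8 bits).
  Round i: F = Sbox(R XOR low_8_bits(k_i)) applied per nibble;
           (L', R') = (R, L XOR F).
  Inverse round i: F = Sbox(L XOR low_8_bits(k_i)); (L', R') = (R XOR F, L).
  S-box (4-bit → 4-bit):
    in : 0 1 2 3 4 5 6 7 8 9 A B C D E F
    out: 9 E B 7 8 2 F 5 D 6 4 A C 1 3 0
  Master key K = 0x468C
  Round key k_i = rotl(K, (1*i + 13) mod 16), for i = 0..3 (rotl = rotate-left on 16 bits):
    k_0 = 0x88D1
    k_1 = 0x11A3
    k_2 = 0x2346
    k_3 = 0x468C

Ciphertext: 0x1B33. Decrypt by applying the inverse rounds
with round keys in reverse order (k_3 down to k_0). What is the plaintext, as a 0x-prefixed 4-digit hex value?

0xB478

s_0 = ciphertext = 0x1B33
s_1 = InvRound(s_0, k_3) = 0x561B
s_2 = InvRound(s_1, k_2) = 0xF256
s_3 = InvRound(s_2, k_1) = 0x78F2
s_4 = InvRound(s_3, k_0) = 0xB478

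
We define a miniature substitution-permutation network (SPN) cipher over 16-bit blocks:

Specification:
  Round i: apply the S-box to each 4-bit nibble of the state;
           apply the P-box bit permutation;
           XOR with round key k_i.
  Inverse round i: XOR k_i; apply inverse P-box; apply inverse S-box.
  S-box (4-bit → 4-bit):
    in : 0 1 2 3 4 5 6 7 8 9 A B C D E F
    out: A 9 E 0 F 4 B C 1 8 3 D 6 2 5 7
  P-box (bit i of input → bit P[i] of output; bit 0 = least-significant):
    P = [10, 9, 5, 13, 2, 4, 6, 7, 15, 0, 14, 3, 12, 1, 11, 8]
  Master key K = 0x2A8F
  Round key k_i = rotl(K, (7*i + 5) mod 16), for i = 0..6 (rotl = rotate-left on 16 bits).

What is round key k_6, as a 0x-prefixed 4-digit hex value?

0x9547

K = 0x2A8F
k_0 = rotl(K, (7*0+5) mod 16) = rotl(K, 5) = 0x51E5
k_1 = rotl(K, (7*1+5) mod 16) = rotl(K, 12) = 0xF2A8
k_2 = rotl(K, (7*2+5) mod 16) = rotl(K, 3) = 0x5479
k_3 = rotl(K, (7*3+5) mod 16) = rotl(K, 10) = 0x3CAA
k_4 = rotl(K, (7*4+5) mod 16) = rotl(K, 1) = 0x551E
k_5 = rotl(K, (7*5+5) mod 16) = rotl(K, 8) = 0x8F2A
k_6 = rotl(K, (7*6+5) mod 16) = rotl(K, 15) = 0x9547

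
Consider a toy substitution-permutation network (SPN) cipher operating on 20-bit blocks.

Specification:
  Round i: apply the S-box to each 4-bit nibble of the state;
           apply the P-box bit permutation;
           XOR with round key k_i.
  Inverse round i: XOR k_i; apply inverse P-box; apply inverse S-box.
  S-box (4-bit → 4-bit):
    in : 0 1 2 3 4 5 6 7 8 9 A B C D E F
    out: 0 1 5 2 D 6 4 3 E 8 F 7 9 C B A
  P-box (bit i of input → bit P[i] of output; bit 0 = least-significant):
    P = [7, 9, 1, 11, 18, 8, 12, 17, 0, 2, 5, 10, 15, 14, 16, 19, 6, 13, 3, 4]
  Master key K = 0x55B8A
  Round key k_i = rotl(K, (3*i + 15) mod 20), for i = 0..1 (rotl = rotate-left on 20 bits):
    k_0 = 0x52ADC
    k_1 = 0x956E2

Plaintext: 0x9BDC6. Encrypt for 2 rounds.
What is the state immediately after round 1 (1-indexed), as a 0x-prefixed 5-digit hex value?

0x2EEEE

s_0 = plaintext = 0x9BDC6
s_1 = Round(s_0, k_0) = 0x2EEEE
s_2 = Round(s_1, k_1) = 0x7992F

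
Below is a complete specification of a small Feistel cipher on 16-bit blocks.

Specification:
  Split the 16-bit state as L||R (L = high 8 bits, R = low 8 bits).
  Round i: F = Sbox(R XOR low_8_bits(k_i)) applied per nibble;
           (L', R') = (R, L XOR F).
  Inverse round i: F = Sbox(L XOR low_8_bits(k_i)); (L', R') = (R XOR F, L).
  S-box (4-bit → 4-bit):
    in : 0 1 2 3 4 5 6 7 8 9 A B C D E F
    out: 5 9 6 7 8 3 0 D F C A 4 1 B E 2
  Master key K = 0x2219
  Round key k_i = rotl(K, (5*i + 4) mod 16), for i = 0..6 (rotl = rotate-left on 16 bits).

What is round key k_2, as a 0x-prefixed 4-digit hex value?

K = 0x2219
k_0 = rotl(K, (5*0+4) mod 16) = rotl(K, 4) = 0x2192
k_1 = rotl(K, (5*1+4) mod 16) = rotl(K, 9) = 0x3244
k_2 = rotl(K, (5*2+4) mod 16) = rotl(K, 14) = 0x4886

0x4886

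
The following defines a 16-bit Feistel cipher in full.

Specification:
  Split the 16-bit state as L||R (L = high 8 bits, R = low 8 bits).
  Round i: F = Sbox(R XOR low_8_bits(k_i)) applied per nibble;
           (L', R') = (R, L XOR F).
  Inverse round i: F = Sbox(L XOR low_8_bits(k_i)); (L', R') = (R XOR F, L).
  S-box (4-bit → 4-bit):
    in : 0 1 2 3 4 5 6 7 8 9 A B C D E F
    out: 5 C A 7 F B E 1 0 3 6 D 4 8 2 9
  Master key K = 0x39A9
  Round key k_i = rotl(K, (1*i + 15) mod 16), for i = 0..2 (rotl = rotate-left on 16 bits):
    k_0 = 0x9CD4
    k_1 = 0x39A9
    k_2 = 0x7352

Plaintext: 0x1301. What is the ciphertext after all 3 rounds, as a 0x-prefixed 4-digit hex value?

s_0 = plaintext = 0x1301
s_1 = Round(s_0, k_0) = 0x0198
s_2 = Round(s_1, k_1) = 0x987D
s_3 = Round(s_2, k_2) = 0x7D31

0x7D31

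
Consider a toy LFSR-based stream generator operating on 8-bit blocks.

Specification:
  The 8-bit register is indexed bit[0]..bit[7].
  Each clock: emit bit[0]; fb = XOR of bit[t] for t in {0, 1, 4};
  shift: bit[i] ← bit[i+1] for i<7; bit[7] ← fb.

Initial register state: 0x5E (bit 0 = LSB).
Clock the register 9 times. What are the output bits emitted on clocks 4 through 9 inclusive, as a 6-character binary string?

reg_0 = 0x5E
clock 1: out=0, reg = 0x2F
clock 2: out=1, reg = 0x17
clock 3: out=1, reg = 0x8B
clock 4: out=1, reg = 0x45
clock 5: out=1, reg = 0xA2
clock 6: out=0, reg = 0xD1
clock 7: out=1, reg = 0x68
clock 8: out=0, reg = 0x34
clock 9: out=0, reg = 0x9A

110100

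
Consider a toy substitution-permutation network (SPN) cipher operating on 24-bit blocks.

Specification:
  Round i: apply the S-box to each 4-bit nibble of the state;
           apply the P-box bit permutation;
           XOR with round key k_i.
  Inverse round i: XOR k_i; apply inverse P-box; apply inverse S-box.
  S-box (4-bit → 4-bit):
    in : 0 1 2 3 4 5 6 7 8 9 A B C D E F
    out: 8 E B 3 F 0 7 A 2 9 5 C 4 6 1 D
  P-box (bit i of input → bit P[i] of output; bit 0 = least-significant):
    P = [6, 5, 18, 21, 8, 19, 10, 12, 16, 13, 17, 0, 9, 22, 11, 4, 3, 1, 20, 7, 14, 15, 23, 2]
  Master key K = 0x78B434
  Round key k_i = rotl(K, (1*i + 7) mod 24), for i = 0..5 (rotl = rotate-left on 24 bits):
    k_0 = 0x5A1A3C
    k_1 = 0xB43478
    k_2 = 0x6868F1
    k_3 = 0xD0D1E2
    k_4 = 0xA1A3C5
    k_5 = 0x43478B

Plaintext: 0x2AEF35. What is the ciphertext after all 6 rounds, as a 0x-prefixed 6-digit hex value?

0xDB482D

s_0 = plaintext = 0x2AEF35
s_1 = Round(s_0, k_0) = 0x41D931
s_2 = Round(s_1, k_1) = 0x49FDDF
s_3 = Round(s_2, k_2) = 0xC6862D
s_4 = Round(s_3, k_3) = 0x0FE0C8
s_5 = Round(s_4, k_4) = 0xB1A568
s_6 = Round(s_5, k_5) = 0xDB482D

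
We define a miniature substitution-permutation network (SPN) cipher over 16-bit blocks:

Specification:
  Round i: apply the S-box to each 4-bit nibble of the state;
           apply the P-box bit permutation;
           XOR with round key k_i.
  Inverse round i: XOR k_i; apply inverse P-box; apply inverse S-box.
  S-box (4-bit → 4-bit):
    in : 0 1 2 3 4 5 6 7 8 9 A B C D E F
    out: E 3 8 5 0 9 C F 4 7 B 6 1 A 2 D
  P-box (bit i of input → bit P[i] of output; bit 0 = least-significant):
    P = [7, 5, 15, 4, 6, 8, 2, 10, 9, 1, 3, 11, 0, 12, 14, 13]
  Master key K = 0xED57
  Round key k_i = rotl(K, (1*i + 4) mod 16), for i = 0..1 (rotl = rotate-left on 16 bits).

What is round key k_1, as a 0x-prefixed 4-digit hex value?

0xAAFD

K = 0xED57
k_0 = rotl(K, (1*0+4) mod 16) = rotl(K, 4) = 0xD57E
k_1 = rotl(K, (1*1+4) mod 16) = rotl(K, 5) = 0xAAFD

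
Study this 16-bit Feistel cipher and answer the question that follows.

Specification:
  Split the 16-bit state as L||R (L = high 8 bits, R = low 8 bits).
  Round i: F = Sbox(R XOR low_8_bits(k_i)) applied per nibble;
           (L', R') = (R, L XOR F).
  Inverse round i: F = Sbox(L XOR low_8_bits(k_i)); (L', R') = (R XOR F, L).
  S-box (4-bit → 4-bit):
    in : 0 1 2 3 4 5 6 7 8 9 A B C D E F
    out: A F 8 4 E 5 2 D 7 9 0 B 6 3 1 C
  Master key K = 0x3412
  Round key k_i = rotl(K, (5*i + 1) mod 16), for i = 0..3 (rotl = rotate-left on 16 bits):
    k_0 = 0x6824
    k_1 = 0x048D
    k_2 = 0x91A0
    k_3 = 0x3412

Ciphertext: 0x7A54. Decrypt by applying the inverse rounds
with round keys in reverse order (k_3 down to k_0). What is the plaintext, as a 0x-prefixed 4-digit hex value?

s_0 = ciphertext = 0x7A54
s_1 = InvRound(s_0, k_3) = 0x737A
s_2 = InvRound(s_1, k_2) = 0x4E73
s_3 = InvRound(s_2, k_1) = 0x174E
s_4 = InvRound(s_3, k_0) = 0x0A17

0x0A17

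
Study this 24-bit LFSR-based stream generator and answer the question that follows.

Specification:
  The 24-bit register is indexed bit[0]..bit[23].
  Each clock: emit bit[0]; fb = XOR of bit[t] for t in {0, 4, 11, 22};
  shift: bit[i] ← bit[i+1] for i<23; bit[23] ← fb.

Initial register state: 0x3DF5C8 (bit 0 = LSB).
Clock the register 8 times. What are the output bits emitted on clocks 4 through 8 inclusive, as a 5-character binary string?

reg_0 = 0x3DF5C8
clock 1: out=0, reg = 0x1EFAE4
clock 2: out=0, reg = 0x8F7D72
clock 3: out=0, reg = 0x47BEB9
clock 4: out=1, reg = 0x23DF5C
clock 5: out=0, reg = 0x11EFAE
clock 6: out=0, reg = 0x88F7D7
clock 7: out=1, reg = 0x447BEB
clock 8: out=1, reg = 0xA23DF5

10011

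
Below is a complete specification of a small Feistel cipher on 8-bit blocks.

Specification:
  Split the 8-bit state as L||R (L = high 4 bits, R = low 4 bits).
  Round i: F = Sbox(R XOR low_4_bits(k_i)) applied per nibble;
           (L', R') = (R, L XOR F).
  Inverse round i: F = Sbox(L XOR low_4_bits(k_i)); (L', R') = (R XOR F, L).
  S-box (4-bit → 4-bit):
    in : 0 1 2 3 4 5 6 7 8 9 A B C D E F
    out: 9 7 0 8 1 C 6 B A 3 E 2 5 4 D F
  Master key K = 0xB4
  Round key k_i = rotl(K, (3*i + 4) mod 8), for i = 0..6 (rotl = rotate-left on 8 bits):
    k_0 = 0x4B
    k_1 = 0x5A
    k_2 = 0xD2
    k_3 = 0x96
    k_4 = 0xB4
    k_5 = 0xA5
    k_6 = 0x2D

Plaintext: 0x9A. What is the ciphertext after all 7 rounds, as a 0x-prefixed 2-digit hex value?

0xCE

s_0 = plaintext = 0x9A
s_1 = Round(s_0, k_0) = 0xAE
s_2 = Round(s_1, k_1) = 0xEB
s_3 = Round(s_2, k_2) = 0xBD
s_4 = Round(s_3, k_3) = 0xD9
s_5 = Round(s_4, k_4) = 0x99
s_6 = Round(s_5, k_5) = 0x9C
s_7 = Round(s_6, k_6) = 0xCE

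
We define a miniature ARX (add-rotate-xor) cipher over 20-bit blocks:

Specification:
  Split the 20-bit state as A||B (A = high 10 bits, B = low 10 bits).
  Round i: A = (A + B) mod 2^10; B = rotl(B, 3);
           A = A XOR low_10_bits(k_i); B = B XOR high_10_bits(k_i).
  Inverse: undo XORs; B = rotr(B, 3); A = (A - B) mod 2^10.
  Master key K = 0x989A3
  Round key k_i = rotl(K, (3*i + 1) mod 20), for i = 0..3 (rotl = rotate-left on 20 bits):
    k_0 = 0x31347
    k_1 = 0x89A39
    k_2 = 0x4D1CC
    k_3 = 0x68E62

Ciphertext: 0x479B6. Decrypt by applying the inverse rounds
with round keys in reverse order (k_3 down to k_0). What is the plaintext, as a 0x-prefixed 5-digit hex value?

0x5AF1D

s_0 = ciphertext = 0x479B6
s_1 = InvRound(s_0, k_3) = 0x3EA82
s_2 = InvRound(s_1, k_2) = 0x70376
s_3 = InvRound(s_2, k_1) = 0xF3C2A
s_4 = InvRound(s_3, k_0) = 0x5AF1D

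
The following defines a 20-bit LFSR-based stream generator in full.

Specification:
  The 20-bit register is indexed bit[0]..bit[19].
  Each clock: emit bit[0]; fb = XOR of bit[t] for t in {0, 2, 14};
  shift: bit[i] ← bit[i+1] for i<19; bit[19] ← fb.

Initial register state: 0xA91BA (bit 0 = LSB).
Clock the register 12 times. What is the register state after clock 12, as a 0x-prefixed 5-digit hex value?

0xA7EA9

reg_0 = 0xA91BA
clock 1: out=0, reg = 0x548DD
clock 2: out=1, reg = 0xAA46E
clock 3: out=0, reg = 0xD5237
clock 4: out=1, reg = 0xEA91B
clock 5: out=1, reg = 0xF548D
clock 6: out=1, reg = 0xFAA46
clock 7: out=0, reg = 0xFD523
clock 8: out=1, reg = 0x7EA91
clock 9: out=1, reg = 0x3F548
clock 10: out=0, reg = 0x9FAA4
clock 11: out=0, reg = 0x4FD52
clock 12: out=0, reg = 0xA7EA9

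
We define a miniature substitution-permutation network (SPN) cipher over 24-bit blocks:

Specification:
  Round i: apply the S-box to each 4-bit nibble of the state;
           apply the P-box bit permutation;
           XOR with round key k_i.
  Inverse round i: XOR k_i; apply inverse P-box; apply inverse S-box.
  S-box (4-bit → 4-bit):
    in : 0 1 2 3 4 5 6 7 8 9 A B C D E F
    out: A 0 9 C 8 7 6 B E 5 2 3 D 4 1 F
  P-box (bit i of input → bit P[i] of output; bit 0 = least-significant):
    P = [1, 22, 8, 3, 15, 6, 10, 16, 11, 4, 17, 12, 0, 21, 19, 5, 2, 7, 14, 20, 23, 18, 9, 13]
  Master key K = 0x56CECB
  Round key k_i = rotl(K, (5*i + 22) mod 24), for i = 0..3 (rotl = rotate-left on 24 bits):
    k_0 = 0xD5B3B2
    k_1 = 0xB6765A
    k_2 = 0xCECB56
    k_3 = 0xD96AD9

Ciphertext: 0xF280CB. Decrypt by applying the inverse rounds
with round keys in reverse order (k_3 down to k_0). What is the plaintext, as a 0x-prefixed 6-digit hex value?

s_0 = ciphertext = 0xF280CB
s_1 = InvRound(s_0, k_3) = 0x3D652E
s_2 = InvRound(s_1, k_2) = 0xC405F0
s_3 = InvRound(s_2, k_1) = 0x38031F
s_4 = InvRound(s_3, k_0) = 0x7BF420

0x7BF420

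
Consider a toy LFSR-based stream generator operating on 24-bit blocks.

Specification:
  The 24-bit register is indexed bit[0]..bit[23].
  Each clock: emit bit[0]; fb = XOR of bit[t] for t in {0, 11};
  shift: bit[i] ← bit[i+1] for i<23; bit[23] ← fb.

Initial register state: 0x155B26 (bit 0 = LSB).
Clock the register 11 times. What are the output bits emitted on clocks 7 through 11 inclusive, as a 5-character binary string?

reg_0 = 0x155B26
clock 1: out=0, reg = 0x8AAD93
clock 2: out=1, reg = 0x4556C9
clock 3: out=1, reg = 0xA2AB64
clock 4: out=0, reg = 0xD155B2
clock 5: out=0, reg = 0x68AAD9
clock 6: out=1, reg = 0x34556C
clock 7: out=0, reg = 0x1A2AB6
clock 8: out=0, reg = 0x8D155B
clock 9: out=1, reg = 0xC68AAD
clock 10: out=1, reg = 0x634556
clock 11: out=0, reg = 0x31A2AB

00110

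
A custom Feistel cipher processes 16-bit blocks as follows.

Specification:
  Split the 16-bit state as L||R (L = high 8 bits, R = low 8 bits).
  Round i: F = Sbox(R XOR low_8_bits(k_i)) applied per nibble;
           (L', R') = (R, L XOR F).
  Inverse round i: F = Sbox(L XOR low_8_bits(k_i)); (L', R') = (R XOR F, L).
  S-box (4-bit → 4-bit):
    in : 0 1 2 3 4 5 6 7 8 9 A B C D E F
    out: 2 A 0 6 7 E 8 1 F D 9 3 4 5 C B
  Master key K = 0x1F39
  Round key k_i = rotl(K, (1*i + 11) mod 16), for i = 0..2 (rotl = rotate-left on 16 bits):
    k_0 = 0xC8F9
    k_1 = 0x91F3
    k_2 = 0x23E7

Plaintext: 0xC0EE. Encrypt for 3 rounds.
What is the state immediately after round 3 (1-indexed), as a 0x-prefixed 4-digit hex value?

0x3E3C

s_0 = plaintext = 0xC0EE
s_1 = Round(s_0, k_0) = 0xEE61
s_2 = Round(s_1, k_1) = 0x613E
s_3 = Round(s_2, k_2) = 0x3E3C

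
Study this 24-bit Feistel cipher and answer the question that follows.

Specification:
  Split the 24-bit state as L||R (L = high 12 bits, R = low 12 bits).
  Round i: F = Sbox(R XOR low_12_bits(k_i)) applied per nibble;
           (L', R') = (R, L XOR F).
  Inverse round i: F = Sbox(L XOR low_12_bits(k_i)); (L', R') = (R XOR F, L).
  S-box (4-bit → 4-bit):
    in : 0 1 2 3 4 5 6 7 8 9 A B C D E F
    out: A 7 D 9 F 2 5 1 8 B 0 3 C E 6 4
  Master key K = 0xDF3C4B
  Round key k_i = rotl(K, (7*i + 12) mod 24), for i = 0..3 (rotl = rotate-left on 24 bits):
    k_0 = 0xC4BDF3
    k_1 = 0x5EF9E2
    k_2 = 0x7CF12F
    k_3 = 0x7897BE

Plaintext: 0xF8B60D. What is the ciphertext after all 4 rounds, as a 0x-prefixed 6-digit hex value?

0xE88F4C

s_0 = plaintext = 0xF8B60D
s_1 = Round(s_0, k_0) = 0x60DCCD
s_2 = Round(s_1, k_1) = 0xCCD4D9
s_3 = Round(s_2, k_2) = 0x4D9E88
s_4 = Round(s_3, k_3) = 0xE88F4C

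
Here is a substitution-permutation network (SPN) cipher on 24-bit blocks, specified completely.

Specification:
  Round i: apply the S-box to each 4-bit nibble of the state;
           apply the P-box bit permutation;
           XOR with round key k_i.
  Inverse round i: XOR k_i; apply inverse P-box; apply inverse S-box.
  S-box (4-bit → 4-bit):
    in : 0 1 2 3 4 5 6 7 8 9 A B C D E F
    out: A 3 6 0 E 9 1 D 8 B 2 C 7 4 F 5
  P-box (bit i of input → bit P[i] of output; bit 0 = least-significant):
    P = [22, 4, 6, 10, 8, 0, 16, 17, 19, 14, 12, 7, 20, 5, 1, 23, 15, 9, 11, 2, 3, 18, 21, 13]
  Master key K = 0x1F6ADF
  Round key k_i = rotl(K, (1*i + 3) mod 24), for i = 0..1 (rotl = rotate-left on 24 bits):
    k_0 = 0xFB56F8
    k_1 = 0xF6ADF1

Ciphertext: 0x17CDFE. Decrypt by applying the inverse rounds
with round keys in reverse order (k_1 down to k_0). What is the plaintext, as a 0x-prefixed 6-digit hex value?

0x57B0B4

s_0 = ciphertext = 0x17CDFE
s_1 = InvRound(s_0, k_1) = 0x78BA26
s_2 = InvRound(s_1, k_0) = 0x57B0B4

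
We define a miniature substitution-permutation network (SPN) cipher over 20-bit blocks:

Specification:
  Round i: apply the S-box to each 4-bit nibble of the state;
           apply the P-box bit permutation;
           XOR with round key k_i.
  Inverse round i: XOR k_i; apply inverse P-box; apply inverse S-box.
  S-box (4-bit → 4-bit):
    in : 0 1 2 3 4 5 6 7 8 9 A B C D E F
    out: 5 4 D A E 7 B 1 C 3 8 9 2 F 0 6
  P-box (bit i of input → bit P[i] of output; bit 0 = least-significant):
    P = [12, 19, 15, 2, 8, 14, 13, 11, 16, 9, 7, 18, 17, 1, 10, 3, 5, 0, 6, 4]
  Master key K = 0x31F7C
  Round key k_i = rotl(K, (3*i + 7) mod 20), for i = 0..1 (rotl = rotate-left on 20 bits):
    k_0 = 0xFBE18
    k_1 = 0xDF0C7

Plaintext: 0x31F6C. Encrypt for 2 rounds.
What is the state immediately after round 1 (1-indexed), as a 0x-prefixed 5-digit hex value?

s_0 = plaintext = 0x31F6C
s_1 = Round(s_0, k_0) = 0x7F189
s_2 = Round(s_1, k_1) = 0x5CC65

0x7F189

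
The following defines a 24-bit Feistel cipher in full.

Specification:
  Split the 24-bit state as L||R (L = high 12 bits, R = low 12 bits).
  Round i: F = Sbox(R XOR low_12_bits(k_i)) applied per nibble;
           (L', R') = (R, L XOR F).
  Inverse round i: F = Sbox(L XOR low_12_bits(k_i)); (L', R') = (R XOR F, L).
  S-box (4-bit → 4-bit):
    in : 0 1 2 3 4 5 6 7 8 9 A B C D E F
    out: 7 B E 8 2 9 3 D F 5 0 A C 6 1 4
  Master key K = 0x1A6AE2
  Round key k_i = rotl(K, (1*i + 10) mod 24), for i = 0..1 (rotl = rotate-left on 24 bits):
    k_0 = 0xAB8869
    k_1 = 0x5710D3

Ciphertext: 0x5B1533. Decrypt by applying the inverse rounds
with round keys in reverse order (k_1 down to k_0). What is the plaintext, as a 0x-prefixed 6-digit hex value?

s_0 = ciphertext = 0x5B1533
s_1 = InvRound(s_0, k_1) = 0xC0D5B1
s_2 = InvRound(s_1, k_0) = 0x783C0D

0x783C0D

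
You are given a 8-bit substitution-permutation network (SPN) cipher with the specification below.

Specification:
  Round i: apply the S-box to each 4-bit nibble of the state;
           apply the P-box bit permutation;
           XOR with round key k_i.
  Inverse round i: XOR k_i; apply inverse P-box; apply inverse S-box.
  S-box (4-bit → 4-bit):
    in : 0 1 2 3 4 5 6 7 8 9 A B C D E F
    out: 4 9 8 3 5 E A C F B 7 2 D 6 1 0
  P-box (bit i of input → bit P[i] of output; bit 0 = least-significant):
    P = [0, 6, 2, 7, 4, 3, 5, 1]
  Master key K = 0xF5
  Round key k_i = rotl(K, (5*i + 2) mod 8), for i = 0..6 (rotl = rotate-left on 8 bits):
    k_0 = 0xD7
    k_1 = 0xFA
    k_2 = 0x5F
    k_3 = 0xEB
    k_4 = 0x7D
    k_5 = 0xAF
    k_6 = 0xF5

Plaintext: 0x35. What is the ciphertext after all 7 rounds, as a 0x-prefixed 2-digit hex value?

s_0 = plaintext = 0x35
s_1 = Round(s_0, k_0) = 0x0B
s_2 = Round(s_1, k_1) = 0x9A
s_3 = Round(s_2, k_2) = 0x00
s_4 = Round(s_3, k_3) = 0xCF
s_5 = Round(s_4, k_4) = 0x4F
s_6 = Round(s_5, k_5) = 0x9F
s_7 = Round(s_6, k_6) = 0xEF

0xEF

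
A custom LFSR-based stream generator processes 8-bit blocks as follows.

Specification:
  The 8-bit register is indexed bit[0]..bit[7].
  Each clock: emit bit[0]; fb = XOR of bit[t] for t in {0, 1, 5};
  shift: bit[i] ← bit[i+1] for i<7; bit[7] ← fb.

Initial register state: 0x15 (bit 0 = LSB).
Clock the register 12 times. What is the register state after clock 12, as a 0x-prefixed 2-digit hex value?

0x9A

reg_0 = 0x15
clock 1: out=1, reg = 0x8A
clock 2: out=0, reg = 0xC5
clock 3: out=1, reg = 0xE2
clock 4: out=0, reg = 0x71
clock 5: out=1, reg = 0x38
clock 6: out=0, reg = 0x9C
clock 7: out=0, reg = 0x4E
clock 8: out=0, reg = 0xA7
clock 9: out=1, reg = 0xD3
clock 10: out=1, reg = 0x69
clock 11: out=1, reg = 0x34
clock 12: out=0, reg = 0x9A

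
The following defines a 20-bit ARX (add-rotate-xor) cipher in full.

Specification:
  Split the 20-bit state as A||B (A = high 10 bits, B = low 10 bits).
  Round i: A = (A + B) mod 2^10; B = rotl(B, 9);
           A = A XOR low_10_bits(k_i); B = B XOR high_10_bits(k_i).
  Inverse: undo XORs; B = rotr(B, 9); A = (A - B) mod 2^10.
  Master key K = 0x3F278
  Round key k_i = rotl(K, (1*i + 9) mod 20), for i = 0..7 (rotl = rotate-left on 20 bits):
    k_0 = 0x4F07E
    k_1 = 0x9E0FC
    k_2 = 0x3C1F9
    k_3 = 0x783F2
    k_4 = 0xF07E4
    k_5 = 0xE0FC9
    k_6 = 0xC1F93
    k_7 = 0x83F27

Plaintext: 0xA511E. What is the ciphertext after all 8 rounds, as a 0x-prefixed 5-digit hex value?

s_0 = plaintext = 0xA511E
s_1 = Round(s_0, k_0) = 0xF31B3
s_2 = Round(s_1, k_1) = 0x60CA1
s_3 = Round(s_2, k_2) = 0xF76A0
s_4 = Round(s_3, k_3) = 0x63CB0
s_5 = Round(s_4, k_4) = 0x76F99
s_6 = Round(s_5, k_5) = 0xAF44F
s_7 = Round(s_6, k_6) = 0x27D20
s_8 = Round(s_7, k_7) = 0xA629F

0xA629F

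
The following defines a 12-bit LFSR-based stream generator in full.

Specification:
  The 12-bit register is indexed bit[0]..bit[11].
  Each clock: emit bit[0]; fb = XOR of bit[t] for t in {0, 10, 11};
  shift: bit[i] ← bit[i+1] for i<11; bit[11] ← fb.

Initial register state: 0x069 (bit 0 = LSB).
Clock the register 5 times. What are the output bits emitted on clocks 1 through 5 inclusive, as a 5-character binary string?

10010

reg_0 = 0x069
clock 1: out=1, reg = 0x834
clock 2: out=0, reg = 0xC1A
clock 3: out=0, reg = 0x60D
clock 4: out=1, reg = 0x306
clock 5: out=0, reg = 0x183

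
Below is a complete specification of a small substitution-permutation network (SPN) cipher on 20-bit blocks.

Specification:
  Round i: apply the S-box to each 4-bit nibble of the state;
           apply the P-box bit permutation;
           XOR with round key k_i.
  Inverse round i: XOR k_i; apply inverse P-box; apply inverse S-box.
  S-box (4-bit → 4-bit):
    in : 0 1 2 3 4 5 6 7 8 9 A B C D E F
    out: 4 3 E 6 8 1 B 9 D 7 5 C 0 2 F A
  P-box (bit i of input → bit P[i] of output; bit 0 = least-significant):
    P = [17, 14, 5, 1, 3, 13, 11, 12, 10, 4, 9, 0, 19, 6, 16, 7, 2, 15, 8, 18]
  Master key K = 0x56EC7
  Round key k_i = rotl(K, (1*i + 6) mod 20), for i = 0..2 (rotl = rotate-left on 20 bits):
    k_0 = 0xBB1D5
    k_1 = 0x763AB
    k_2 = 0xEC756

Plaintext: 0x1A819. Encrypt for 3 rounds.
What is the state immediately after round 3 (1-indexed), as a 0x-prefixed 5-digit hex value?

s_0 = plaintext = 0x1A819
s_1 = Round(s_0, k_0) = 0x057F8
s_2 = Round(s_1, k_1) = 0xD5688
s_3 = Round(s_2, k_2) = 0x45B6D

0x45B6D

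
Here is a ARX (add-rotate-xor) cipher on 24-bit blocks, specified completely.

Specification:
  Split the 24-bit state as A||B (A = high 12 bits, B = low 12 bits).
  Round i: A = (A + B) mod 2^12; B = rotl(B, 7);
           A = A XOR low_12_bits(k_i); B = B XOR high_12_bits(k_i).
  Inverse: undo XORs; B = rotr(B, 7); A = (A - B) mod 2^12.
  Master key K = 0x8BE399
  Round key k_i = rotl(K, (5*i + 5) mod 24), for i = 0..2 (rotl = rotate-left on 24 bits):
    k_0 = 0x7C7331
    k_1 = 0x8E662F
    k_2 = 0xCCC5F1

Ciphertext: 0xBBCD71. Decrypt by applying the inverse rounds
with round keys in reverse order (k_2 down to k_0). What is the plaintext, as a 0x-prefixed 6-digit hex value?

0x5B8F3E

s_0 = ciphertext = 0xBBCD71
s_1 = InvRound(s_0, k_2) = 0x6AA7A3
s_2 = InvRound(s_1, k_1) = 0x7C78BE
s_3 = InvRound(s_2, k_0) = 0x5B8F3E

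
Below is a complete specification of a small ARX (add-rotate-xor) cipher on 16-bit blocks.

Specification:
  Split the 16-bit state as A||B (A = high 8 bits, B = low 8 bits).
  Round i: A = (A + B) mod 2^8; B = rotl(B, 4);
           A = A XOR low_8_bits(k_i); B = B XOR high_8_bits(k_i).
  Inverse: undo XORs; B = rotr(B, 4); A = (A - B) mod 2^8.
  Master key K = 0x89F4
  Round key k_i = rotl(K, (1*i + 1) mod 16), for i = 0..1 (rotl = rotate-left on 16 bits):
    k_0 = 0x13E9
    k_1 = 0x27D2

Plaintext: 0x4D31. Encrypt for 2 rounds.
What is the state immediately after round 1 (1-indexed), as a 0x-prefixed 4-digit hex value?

0x9700

s_0 = plaintext = 0x4D31
s_1 = Round(s_0, k_0) = 0x9700
s_2 = Round(s_1, k_1) = 0x4527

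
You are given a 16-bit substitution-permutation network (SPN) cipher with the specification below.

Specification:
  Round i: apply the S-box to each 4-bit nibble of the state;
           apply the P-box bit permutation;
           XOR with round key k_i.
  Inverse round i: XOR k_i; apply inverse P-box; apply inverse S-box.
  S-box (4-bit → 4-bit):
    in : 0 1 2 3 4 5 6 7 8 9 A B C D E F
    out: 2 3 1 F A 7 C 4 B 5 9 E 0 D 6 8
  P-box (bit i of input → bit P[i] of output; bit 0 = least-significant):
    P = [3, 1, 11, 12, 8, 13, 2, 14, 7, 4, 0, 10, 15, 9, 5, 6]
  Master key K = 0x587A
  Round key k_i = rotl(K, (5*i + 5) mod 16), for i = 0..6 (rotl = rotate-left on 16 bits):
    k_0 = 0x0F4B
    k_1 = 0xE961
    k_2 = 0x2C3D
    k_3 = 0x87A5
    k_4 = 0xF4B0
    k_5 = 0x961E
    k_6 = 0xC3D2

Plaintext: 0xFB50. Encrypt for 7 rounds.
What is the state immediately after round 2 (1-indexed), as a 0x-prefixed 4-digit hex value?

0x4CE1

s_0 = plaintext = 0xFB50
s_1 = Round(s_0, k_0) = 0x2A1C
s_2 = Round(s_1, k_1) = 0x4CE1
s_3 = Round(s_2, k_2) = 0x0E73
s_4 = Round(s_3, k_3) = 0x9DBA
s_5 = Round(s_4, k_4) = 0x001D
s_6 = Round(s_5, k_5) = 0xAD06
s_7 = Round(s_6, k_6) = 0x7F13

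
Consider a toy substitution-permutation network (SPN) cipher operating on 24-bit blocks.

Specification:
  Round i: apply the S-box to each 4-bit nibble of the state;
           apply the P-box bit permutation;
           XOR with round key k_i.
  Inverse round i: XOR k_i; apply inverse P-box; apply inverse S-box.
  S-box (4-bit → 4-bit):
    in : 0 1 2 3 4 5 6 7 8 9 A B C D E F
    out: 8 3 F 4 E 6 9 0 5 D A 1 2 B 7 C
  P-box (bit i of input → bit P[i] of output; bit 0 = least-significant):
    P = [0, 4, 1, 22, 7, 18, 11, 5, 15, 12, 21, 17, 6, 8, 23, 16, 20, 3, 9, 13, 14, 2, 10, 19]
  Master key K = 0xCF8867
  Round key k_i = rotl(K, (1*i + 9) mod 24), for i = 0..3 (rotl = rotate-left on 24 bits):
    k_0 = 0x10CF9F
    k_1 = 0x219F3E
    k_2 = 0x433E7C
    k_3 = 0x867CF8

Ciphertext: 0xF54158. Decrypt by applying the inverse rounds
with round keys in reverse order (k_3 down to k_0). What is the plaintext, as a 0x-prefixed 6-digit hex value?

s_0 = ciphertext = 0xF54158
s_1 = InvRound(s_0, k_3) = 0x36A490
s_2 = InvRound(s_1, k_2) = 0xCE6E20
s_3 = InvRound(s_2, k_1) = 0xDA42C4
s_4 = InvRound(s_3, k_0) = 0xFCE632

0xFCE632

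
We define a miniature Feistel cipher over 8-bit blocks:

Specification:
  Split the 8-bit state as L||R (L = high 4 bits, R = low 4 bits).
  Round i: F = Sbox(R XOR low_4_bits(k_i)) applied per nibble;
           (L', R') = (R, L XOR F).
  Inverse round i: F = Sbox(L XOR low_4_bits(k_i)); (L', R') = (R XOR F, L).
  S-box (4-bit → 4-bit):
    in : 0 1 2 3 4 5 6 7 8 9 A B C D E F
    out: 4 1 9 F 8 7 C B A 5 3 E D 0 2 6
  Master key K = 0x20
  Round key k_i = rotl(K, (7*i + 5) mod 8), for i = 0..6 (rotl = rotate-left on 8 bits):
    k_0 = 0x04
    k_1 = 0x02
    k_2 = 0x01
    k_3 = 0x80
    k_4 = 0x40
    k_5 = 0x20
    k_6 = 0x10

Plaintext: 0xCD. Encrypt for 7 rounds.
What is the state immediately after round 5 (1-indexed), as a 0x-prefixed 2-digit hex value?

0x7B

s_0 = plaintext = 0xCD
s_1 = Round(s_0, k_0) = 0xD9
s_2 = Round(s_1, k_1) = 0x93
s_3 = Round(s_2, k_2) = 0x30
s_4 = Round(s_3, k_3) = 0x07
s_5 = Round(s_4, k_4) = 0x7B
s_6 = Round(s_5, k_5) = 0xB9
s_7 = Round(s_6, k_6) = 0x9E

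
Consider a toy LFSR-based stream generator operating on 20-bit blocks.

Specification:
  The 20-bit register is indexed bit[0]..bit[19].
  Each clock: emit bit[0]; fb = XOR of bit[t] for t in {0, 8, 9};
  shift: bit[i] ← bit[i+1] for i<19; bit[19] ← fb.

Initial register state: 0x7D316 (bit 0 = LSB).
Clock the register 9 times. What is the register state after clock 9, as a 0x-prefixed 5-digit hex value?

0x963E9

reg_0 = 0x7D316
clock 1: out=0, reg = 0x3E98B
clock 2: out=1, reg = 0x1F4C5
clock 3: out=1, reg = 0x8FA62
clock 4: out=0, reg = 0xC7D31
clock 5: out=1, reg = 0x63E98
clock 6: out=0, reg = 0xB1F4C
clock 7: out=0, reg = 0x58FA6
clock 8: out=0, reg = 0x2C7D3
clock 9: out=1, reg = 0x963E9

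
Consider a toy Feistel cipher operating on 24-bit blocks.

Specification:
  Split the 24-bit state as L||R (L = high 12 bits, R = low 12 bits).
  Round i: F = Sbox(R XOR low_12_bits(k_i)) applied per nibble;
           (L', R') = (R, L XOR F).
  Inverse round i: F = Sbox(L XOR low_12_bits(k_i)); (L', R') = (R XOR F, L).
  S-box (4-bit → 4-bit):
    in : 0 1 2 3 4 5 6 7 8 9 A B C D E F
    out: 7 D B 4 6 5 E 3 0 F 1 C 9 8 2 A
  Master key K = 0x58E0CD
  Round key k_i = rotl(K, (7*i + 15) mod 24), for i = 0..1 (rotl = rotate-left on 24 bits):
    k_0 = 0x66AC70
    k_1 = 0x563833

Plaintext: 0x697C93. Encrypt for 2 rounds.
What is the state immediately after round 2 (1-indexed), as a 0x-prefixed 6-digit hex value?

0x1B3394

s_0 = plaintext = 0x697C93
s_1 = Round(s_0, k_0) = 0xC931B3
s_2 = Round(s_1, k_1) = 0x1B3394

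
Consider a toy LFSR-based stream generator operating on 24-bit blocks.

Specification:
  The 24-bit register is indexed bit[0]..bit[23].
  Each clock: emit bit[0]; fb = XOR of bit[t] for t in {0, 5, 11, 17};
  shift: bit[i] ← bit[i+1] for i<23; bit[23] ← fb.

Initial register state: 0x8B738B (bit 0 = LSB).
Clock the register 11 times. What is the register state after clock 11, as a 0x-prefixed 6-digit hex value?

reg_0 = 0x8B738B
clock 1: out=1, reg = 0x45B9C5
clock 2: out=1, reg = 0x22DCE2
clock 3: out=0, reg = 0x916E71
clock 4: out=1, reg = 0xC8B738
clock 5: out=0, reg = 0xE45B9C
clock 6: out=0, reg = 0xF22DCE
clock 7: out=0, reg = 0x7916E7
clock 8: out=1, reg = 0x3C8B73
clock 9: out=1, reg = 0x9E45B9
clock 10: out=1, reg = 0xCF22DC
clock 11: out=0, reg = 0xE7916E

0xE7916E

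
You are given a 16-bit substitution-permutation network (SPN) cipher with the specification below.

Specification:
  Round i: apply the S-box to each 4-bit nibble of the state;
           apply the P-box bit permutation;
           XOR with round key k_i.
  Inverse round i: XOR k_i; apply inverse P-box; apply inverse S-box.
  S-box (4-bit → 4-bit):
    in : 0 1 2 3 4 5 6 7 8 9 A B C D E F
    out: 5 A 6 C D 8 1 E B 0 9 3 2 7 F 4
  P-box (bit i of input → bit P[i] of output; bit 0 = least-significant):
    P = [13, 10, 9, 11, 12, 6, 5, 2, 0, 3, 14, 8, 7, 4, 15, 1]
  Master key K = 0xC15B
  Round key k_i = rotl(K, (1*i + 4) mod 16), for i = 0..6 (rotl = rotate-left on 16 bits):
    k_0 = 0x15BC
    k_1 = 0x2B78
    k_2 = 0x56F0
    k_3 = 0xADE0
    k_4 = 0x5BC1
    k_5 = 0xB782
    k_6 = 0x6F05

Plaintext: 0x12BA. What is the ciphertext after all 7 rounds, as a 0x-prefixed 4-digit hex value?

s_0 = plaintext = 0x12BA
s_1 = Round(s_0, k_0) = 0x6DE6
s_2 = Round(s_1, k_1) = 0x5B95
s_3 = Round(s_2, k_2) = 0x5EFB
s_4 = Round(s_3, k_3) = 0xC8CB
s_5 = Round(s_4, k_4) = 0x7E98
s_6 = Round(s_5, k_5) = 0x5A99
s_7 = Round(s_6, k_6) = 0x6E06

0x6E06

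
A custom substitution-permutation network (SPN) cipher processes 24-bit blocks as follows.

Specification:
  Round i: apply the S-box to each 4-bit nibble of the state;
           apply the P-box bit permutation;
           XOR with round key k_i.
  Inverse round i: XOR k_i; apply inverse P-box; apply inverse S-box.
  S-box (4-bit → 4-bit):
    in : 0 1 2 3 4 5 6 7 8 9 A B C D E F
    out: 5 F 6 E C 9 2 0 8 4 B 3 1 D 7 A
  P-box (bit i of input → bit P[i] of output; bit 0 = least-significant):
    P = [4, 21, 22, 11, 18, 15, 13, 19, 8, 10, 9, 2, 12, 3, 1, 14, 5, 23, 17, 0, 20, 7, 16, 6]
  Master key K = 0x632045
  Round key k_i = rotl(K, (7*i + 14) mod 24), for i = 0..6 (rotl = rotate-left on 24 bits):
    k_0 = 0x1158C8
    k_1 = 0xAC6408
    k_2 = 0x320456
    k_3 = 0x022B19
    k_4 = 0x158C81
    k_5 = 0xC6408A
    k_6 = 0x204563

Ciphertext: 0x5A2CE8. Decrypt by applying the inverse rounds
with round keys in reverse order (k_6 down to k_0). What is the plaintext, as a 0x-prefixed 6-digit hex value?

s_0 = ciphertext = 0x5A2CE8
s_1 = InvRound(s_0, k_6) = 0xB43C43
s_2 = InvRound(s_1, k_5) = 0xA4A693
s_3 = InvRound(s_2, k_4) = 0x06999A
s_4 = InvRound(s_3, k_3) = 0x6809E7
s_5 = InvRound(s_4, k_2) = 0xBD7B8D
s_6 = InvRound(s_5, k_1) = 0xE8C178
s_7 = InvRound(s_6, k_0) = 0xEBCCF1

0xEBCCF1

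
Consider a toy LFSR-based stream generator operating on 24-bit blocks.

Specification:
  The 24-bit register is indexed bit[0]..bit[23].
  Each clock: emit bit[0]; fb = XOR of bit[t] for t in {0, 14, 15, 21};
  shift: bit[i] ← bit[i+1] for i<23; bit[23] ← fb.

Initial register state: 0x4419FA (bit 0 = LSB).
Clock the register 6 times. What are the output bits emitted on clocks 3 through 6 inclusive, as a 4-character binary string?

reg_0 = 0x4419FA
clock 1: out=0, reg = 0x220CFD
clock 2: out=1, reg = 0x11067E
clock 3: out=0, reg = 0x08833F
clock 4: out=1, reg = 0x04419F
clock 5: out=1, reg = 0x0220CF
clock 6: out=1, reg = 0x811067

0111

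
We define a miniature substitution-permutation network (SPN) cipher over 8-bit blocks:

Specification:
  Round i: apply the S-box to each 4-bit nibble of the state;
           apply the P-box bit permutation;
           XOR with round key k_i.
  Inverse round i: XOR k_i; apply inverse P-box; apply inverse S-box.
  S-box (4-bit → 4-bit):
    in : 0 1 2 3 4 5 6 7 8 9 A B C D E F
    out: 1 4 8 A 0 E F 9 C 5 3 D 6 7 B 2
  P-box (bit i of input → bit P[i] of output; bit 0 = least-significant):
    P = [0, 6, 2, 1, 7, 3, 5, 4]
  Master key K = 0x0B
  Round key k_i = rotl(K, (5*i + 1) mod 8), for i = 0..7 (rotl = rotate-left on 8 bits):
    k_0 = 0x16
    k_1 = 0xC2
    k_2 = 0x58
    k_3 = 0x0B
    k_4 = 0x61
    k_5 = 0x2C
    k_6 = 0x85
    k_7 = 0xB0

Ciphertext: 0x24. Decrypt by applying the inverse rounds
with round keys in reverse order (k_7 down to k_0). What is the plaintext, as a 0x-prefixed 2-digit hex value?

s_0 = ciphertext = 0x24
s_1 = InvRound(s_0, k_7) = 0x71
s_2 = InvRound(s_1, k_6) = 0xBC
s_3 = InvRound(s_2, k_5) = 0x74
s_4 = InvRound(s_3, k_4) = 0x29
s_5 = InvRound(s_4, k_3) = 0x12
s_6 = InvRound(s_5, k_2) = 0xF3
s_7 = InvRound(s_6, k_1) = 0x80
s_8 = InvRound(s_7, k_0) = 0x78

0x78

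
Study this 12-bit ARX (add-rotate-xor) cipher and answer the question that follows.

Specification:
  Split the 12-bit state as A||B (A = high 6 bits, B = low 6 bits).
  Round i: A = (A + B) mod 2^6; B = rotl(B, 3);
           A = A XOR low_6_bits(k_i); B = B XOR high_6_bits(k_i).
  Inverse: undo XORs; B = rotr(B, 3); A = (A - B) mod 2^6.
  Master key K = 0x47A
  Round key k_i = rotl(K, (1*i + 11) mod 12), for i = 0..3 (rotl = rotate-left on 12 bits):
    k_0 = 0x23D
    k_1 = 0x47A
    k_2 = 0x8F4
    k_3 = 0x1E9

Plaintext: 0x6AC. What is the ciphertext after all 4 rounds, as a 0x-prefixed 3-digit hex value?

0x5E7

s_0 = plaintext = 0x6AC
s_1 = Round(s_0, k_0) = 0xEED
s_2 = Round(s_1, k_1) = 0x4BC
s_3 = Round(s_2, k_2) = 0xE84
s_4 = Round(s_3, k_3) = 0x5E7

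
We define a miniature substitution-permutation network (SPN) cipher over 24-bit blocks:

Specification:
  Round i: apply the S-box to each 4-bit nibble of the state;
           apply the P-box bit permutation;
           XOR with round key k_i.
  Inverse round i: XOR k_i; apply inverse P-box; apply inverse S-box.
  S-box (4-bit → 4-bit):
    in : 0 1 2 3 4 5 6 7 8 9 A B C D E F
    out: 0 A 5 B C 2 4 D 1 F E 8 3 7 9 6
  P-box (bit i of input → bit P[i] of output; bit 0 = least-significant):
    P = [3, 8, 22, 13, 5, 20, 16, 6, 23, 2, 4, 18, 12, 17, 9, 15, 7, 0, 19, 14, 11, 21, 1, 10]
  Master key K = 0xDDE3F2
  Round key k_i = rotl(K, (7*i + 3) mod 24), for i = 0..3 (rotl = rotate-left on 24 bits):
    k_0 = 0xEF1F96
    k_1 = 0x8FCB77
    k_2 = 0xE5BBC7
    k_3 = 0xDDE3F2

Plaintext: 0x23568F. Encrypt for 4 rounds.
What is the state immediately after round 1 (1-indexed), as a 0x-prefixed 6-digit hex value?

s_0 = plaintext = 0x23568F
s_1 = Round(s_0, k_0) = 0xAD5625
s_2 = Round(s_1, k_1) = 0xA4CEC4
s_3 = Round(s_2, k_2) = 0x1BCFE5
s_4 = Round(s_3, k_3) = 0xFFB686

0xAD5625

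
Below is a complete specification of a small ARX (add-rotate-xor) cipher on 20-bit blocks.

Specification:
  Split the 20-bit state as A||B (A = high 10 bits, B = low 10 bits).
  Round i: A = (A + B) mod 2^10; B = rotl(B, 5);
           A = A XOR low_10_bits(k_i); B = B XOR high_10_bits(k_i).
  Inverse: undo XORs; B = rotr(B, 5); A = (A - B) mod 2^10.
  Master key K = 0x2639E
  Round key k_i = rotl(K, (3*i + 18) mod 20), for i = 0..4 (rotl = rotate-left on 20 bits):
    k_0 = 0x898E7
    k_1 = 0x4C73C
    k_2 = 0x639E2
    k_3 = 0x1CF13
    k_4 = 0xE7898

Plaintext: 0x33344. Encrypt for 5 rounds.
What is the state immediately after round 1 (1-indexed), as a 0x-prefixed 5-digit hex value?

0x3DEBC

s_0 = plaintext = 0x33344
s_1 = Round(s_0, k_0) = 0x3DEBC
s_2 = Round(s_1, k_1) = 0x23EA4
s_3 = Round(s_2, k_2) = 0xB451B
s_4 = Round(s_3, k_3) = 0x3FF1B
s_5 = Round(s_4, k_4) = 0x208E6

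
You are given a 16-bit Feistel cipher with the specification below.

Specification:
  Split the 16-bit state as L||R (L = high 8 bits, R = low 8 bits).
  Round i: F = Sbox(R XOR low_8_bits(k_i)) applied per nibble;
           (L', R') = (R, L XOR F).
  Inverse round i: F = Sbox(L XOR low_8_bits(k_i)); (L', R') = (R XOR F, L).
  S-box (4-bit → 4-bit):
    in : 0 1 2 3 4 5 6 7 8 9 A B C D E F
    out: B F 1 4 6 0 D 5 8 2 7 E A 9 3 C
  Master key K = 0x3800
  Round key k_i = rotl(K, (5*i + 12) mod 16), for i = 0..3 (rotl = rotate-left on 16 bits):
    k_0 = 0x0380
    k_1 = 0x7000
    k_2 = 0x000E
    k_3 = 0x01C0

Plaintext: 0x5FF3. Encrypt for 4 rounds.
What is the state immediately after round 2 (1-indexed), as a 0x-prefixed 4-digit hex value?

s_0 = plaintext = 0x5FF3
s_1 = Round(s_0, k_0) = 0xF30B
s_2 = Round(s_1, k_1) = 0x0B4D
s_3 = Round(s_2, k_2) = 0x4D6F
s_4 = Round(s_3, k_3) = 0x6F31

0x0B4D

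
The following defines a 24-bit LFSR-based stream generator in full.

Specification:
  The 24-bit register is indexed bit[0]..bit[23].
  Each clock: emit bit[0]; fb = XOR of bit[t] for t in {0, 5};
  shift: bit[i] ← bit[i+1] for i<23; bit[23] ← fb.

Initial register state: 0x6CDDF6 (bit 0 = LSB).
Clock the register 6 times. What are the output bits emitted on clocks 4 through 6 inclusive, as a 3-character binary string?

reg_0 = 0x6CDDF6
clock 1: out=0, reg = 0xB66EFB
clock 2: out=1, reg = 0x5B377D
clock 3: out=1, reg = 0x2D9BBE
clock 4: out=0, reg = 0x96CDDF
clock 5: out=1, reg = 0xCB66EF
clock 6: out=1, reg = 0x65B377

011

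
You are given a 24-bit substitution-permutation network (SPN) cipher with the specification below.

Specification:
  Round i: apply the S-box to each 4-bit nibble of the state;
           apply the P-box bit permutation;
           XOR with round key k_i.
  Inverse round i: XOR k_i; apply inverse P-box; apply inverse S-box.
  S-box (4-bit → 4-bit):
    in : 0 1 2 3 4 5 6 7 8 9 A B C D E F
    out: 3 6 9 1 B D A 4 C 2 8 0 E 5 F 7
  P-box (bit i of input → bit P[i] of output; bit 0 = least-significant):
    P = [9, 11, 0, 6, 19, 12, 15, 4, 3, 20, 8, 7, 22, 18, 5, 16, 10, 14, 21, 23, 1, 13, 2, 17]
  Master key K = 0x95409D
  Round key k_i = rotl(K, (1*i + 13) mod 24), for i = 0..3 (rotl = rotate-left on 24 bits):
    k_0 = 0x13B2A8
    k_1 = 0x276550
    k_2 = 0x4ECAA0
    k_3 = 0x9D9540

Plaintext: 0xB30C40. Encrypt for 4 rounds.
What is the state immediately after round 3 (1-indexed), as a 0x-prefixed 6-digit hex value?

0xBA3AAA

s_0 = plaintext = 0xB30C40
s_1 = Round(s_0, k_0) = 0x4FAD38
s_2 = Round(s_1, k_1) = 0x0C001B
s_3 = Round(s_2, k_2) = 0xBA3AAA
s_4 = Round(s_3, k_3) = 0x5D9590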